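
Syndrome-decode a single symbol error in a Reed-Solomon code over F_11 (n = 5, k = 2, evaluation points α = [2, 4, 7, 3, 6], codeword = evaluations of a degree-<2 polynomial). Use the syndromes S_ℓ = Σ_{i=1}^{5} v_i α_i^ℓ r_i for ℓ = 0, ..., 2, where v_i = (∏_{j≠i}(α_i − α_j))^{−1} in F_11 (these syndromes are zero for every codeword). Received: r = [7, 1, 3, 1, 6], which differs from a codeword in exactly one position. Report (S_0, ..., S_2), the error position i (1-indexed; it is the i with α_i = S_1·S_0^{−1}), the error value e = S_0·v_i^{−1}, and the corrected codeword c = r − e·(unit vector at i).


S = (3, 9, 5), error at position 4, error magnitude e = 8, c = [7, 1, 3, 4, 6].

Step 1: column multipliers v_i = (∏_{j≠i}(α_i − α_j))^{−1} mod 11.
  i = 1 (α = 2): (2−4)(2−7)(2−3)(2−6) = (−2)·(−5)·(−1)·(−4) = 40 ≡ 7, so v_1 = 7^{−1} = 8 (mod 11).
  i = 2 (α = 4): (4−2)(4−7)(4−3)(4−6) = 2·(−3)·1·(−2) = 12 ≡ 1, so v_2 = 1^{−1} = 1 (mod 11).
  i = 3 (α = 7): (7−2)(7−4)(7−3)(7−6) = 5·3·4·1 = 60 ≡ 5, so v_3 = 5^{−1} = 9 (mod 11).
  i = 4 (α = 3): (3−2)(3−4)(3−7)(3−6) = 1·(−1)·(−4)·(−3) = −12 ≡ 10, so v_4 = 10^{−1} = 10 (mod 11).
  i = 5 (α = 6): (6−2)(6−4)(6−7)(6−3) = 4·2·(−1)·3 = −24 ≡ 9, so v_5 = 9^{−1} = 5 (mod 11).
  v = [8, 1, 9, 10, 5].
Step 2: syndromes of r = [7, 1, 3, 1, 6] (all sums mod 11).
  S_0 = Σ v_i r_i = 8·7 + 1·1 + 9·3 + 10·1 + 5·6 = 124 ≡ 3.
  S_1 = Σ v_i α_i r_i = 8·2·7 + 1·4·1 + 9·7·3 + 10·3·1 + 5·6·6 = 515 ≡ 9.
  α_i^2 mod 11 = [4, 5, 5, 9, 3].
  S_2 = Σ v_i α_i^2 r_i = 8·4·7 + 1·5·1 + 9·5·3 + 10·9·1 + 5·3·6 = 544 ≡ 5.
  S = (3, 9, 5) ≠ 0, so r is not a codeword (an error is present).
Step 3: locate the error. For a single error e at position i, S_ℓ = v_i·e·α_i^ℓ, so α_err = S_1/S_0.
  S_0^{−1} = 3^{−1} = 4 (mod 11), so α_err = 9·4 = 36 ≡ 3 = α_4. Error position i = 4.
  Consistency check: S_2/S_1 = 5·5 = 25 ≡ 3 = α_err ✓ (single-error assumption holds).
Step 4: error magnitude e = S_0/v_4 = S_0·∏_{j≠4}(α_4 − α_j) = 3·10 = 30 ≡ 8 (mod 11).
Step 5: correct position 4: c_4 = r_4 − e = 1 − 8 ≡ 4 (mod 11). Hence c = [7, 1, 3, 4, 6].
  Check: interpolating c through the α_i gives m(x) = 2 + 8·x (degree < 2) with m(α_i) = c_i for every i, so c is indeed a codeword.


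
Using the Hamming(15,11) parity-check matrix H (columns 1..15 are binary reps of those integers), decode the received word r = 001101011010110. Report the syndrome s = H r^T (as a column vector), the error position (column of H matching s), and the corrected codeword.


s = (1, 0, 0, 0)^T, error position = 8, corrected codeword c = 001101001010110

Compute s = H r^T mod 2 one row at a time:
  s_1 = 1 + 1 + 0 + 1 + 0 + 1 + 1 + 0 = 5 ≡ 1 (mod 2).
  s_2 = 1 + 0 + 1 + 0 + 0 + 1 + 1 + 0 = 4 ≡ 0 (mod 2).
  s_3 = 0 + 1 + 1 + 0 + 0 + 1 + 1 + 0 = 4 ≡ 0 (mod 2).
  s_4 = 0 + 1 + 0 + 0 + 1 + 1 + 1 + 0 = 4 ≡ 0 (mod 2).
s = (1, 0, 0, 0)^T — this equals column 8 of H (binary 1000), so error is at position 8.
Correct: flip bit 8 of r = 001101011010110 to get c = 001101001010110.


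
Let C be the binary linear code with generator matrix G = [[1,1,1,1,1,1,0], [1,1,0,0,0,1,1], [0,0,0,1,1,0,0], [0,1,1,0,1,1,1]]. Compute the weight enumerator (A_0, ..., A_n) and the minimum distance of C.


Weight distribution: A_0 = 1, A_2 = 2, A_3 = 6, A_4 = 3, A_5 = 2, A_6 = 2. Minimum distance d = 2.

Enumerate all 2^4 = 16 messages m ∈ F_2^4.
For each, compute codeword c = mG in F_2^7, then tally its weight.
  m = 0000 → c = 0000000, weight = 0.
  m = 1000 → c = 1111110, weight = 6.
  m = 0100 → c = 1100011, weight = 4.
  m = 1100 → c = 0011101, weight = 4.
  m = 0010 → c = 0001100, weight = 2.
  m = 1010 → c = 1110010, weight = 4.
  m = 0110 → c = 1101111, weight = 6.
  m = 1110 → c = 0010001, weight = 2.
  m = 0001 → c = 0110111, weight = 5.
  m = 1001 → c = 1001001, weight = 3.
  m = 0101 → c = 1010100, weight = 3.
  m = 1101 → c = 0101010, weight = 3.
  m = 0011 → c = 0111011, weight = 5.
  m = 1011 → c = 1000101, weight = 3.
  m = 0111 → c = 1011000, weight = 3.
  m = 1111 → c = 0100110, weight = 3.
Tally weights:
  weight 0: 1 codewords.
  weight 2: 2 codewords.
  weight 3: 6 codewords.
  weight 4: 3 codewords.
  weight 5: 2 codewords.
  weight 6: 2 codewords.
Minimum distance d = smallest w > 0 with A_w > 0 = 2.
Sanity: Σ A_w = 16 = 2^4 = 16 ✓.


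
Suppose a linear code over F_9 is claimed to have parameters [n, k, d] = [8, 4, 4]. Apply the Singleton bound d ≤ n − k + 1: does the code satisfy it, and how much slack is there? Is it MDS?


Singleton RHS = n − k + 1 = 5, slack = 1, bound satisfied, not MDS.

Singleton bound: d ≤ n − k + 1.
Here n = 8, k = 4, so n − k + 1 = 5.
Given d = 4, check d ≤ 5: YES.
Slack = (n − k + 1) − d = 1.
The code is NOT MDS (slack = 1 > 0).
Description: the claimed parameters are [8, 4, 4]_9; such a code would be non-MDS.


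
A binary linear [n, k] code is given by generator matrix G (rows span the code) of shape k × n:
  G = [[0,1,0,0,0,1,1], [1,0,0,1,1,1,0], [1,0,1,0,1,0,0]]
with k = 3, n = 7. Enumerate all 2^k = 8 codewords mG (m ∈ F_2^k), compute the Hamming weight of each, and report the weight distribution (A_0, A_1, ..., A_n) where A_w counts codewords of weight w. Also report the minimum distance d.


Weight distribution: A_0 = 1, A_3 = 3, A_4 = 2, A_5 = 1, A_6 = 1. Minimum distance d = 3.

Enumerate all 2^3 = 8 messages m ∈ F_2^3.
For each, compute codeword c = mG in F_2^7, then tally its weight.
  m = 000 → c = 0000000, weight = 0.
  m = 100 → c = 0100011, weight = 3.
  m = 010 → c = 1001110, weight = 4.
  m = 110 → c = 1101101, weight = 5.
  m = 001 → c = 1010100, weight = 3.
  m = 101 → c = 1110111, weight = 6.
  m = 011 → c = 0011010, weight = 3.
  m = 111 → c = 0111001, weight = 4.
Tally weights:
  weight 0: 1 codewords.
  weight 3: 3 codewords.
  weight 4: 2 codewords.
  weight 5: 1 codewords.
  weight 6: 1 codewords.
Minimum distance d = smallest w > 0 with A_w > 0 = 3.
Sanity: Σ A_w = 8 = 2^3 = 8 ✓.


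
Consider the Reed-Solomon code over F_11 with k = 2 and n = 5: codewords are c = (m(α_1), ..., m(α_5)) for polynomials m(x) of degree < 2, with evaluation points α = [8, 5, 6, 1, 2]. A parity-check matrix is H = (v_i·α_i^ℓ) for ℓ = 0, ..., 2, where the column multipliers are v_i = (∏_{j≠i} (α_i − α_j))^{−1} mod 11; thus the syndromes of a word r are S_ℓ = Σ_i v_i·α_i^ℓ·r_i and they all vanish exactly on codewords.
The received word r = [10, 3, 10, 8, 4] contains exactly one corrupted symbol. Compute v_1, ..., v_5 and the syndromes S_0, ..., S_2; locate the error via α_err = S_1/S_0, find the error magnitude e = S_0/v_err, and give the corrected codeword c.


S = (3, 2, 5), error at position 1, error magnitude e = 8, c = [2, 3, 10, 8, 4].

Step 1: column multipliers v_i = (∏_{j≠i}(α_i − α_j))^{−1} mod 11.
  i = 1 (α = 8): (8−5)(8−6)(8−1)(8−2) = 3·2·7·6 = 252 ≡ 10, so v_1 = 10^{−1} = 10 (mod 11).
  i = 2 (α = 5): (5−8)(5−6)(5−1)(5−2) = (−3)·(−1)·4·3 = 36 ≡ 3, so v_2 = 3^{−1} = 4 (mod 11).
  i = 3 (α = 6): (6−8)(6−5)(6−1)(6−2) = (−2)·1·5·4 = −40 ≡ 4, so v_3 = 4^{−1} = 3 (mod 11).
  i = 4 (α = 1): (1−8)(1−5)(1−6)(1−2) = (−7)·(−4)·(−5)·(−1) = 140 ≡ 8, so v_4 = 8^{−1} = 7 (mod 11).
  i = 5 (α = 2): (2−8)(2−5)(2−6)(2−1) = (−6)·(−3)·(−4)·1 = −72 ≡ 5, so v_5 = 5^{−1} = 9 (mod 11).
  v = [10, 4, 3, 7, 9].
Step 2: syndromes of r = [10, 3, 10, 8, 4] (all sums mod 11).
  S_0 = Σ v_i r_i = 10·10 + 4·3 + 3·10 + 7·8 + 9·4 = 234 ≡ 3.
  S_1 = Σ v_i α_i r_i = 10·8·10 + 4·5·3 + 3·6·10 + 7·1·8 + 9·2·4 = 1168 ≡ 2.
  α_i^2 mod 11 = [9, 3, 3, 1, 4].
  S_2 = Σ v_i α_i^2 r_i = 10·9·10 + 4·3·3 + 3·3·10 + 7·1·8 + 9·4·4 = 1226 ≡ 5.
  S = (3, 2, 5) ≠ 0, so r is not a codeword (an error is present).
Step 3: locate the error. For a single error e at position i, S_ℓ = v_i·e·α_i^ℓ, so α_err = S_1/S_0.
  S_0^{−1} = 3^{−1} = 4 (mod 11), so α_err = 2·4 = 8 ≡ 8 = α_1. Error position i = 1.
  Consistency check: S_2/S_1 = 5·6 = 30 ≡ 8 = α_err ✓ (single-error assumption holds).
Step 4: error magnitude e = S_0/v_1 = S_0·∏_{j≠1}(α_1 − α_j) = 3·10 = 30 ≡ 8 (mod 11).
Step 5: correct position 1: c_1 = r_1 − e = 10 − 8 ≡ 2 (mod 11). Hence c = [2, 3, 10, 8, 4].
  Check: interpolating c through the α_i gives m(x) = 1 + 7·x (degree < 2) with m(α_i) = c_i for every i, so c is indeed a codeword.


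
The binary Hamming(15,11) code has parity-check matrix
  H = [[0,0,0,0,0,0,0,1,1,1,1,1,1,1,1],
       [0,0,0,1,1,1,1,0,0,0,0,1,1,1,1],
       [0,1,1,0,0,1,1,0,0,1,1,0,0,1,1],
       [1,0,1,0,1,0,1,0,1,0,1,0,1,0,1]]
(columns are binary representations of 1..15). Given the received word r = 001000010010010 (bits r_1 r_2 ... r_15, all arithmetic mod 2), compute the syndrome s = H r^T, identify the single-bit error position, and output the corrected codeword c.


s = (1, 1, 1, 0)^T, error position = 14, corrected codeword c = 001000010010000

Compute s = H r^T mod 2 one row at a time:
  s_1 = 1 + 0 + 0 + 1 + 0 + 0 + 1 + 0 = 3 ≡ 1 (mod 2).
  s_2 = 0 + 0 + 0 + 0 + 0 + 0 + 1 + 0 = 1 ≡ 1 (mod 2).
  s_3 = 0 + 1 + 0 + 0 + 0 + 1 + 1 + 0 = 3 ≡ 1 (mod 2).
  s_4 = 0 + 1 + 0 + 0 + 0 + 1 + 0 + 0 = 2 ≡ 0 (mod 2).
s = (1, 1, 1, 0)^T — this equals column 14 of H (binary 1110), so error is at position 14.
Correct: flip bit 14 of r = 001000010010010 to get c = 001000010010000.


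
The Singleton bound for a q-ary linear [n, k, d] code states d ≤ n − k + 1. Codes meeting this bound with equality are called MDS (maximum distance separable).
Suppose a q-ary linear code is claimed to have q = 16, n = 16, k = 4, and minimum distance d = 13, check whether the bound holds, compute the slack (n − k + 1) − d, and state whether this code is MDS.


Singleton RHS = n − k + 1 = 13, slack = 0, bound satisfied, MDS.

Singleton bound: d ≤ n − k + 1.
Here n = 16, k = 4, so n − k + 1 = 13.
Given d = 13, check d ≤ 13: YES.
Slack = (n − k + 1) − d = 0.
The code is MDS (slack = 0).
Description: the claimed parameters are [16, 4, 13]_16; such a code would be MDS (meets Singleton bound).


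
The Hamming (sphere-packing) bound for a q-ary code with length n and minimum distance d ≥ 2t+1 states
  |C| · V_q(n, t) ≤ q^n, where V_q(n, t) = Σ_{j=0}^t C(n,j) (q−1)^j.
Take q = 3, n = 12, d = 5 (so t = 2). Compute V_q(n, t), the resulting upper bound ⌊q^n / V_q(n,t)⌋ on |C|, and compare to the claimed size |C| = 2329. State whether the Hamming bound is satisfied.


V_q(n, t) = 289, q^n = 531441, Hamming bound = 1838, |C| = 2329 > bound (violated).

Step 1: Compute V_q(n, t) = Σ_{j=0}^2 C(n, j) (q−1)^j.
  j = 0: C(12,0)·(2)^0 = 1·1 = 1.
  j = 1: C(12,1)·(2)^1 = 12·2 = 24.
  j = 2: C(12,2)·(2)^2 = 66·4 = 264.
  V_q(n, t) = 1 + 24 + 264 = 289.
Step 2: q^n = 3^12 = 531441.
Step 3: Hamming bound ⌊q^n / V_q(n,t)⌋ = ⌊531441/289⌋ = 1838.
Step 4: Compare |C| = 2329 to 1838: violated.
The claimed |C| lies above the Hamming bound, so no 3-ary code of length 12 with d ≥ 5 can have 2329 codewords.


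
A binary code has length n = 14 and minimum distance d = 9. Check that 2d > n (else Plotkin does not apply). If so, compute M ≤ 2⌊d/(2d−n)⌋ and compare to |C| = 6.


Plotkin bound M ≤ 4; given |C| = 6 > bound (violated).

Check applicability: 2d = 18, n = 14.
2d − n = 4 > 0, so Plotkin applies.
Compute d/(2d−n) = 9/4 ≈ 2.2500.
⌊d/(2d−n)⌋ = 2.
Plotkin bound: M ≤ 2·2 = 4.
Given |C| = 6, check: VIOLATED.
This |C| is above the Plotkin bound, so no binary code with n = 14, d = 9 and 6 codewords exists.


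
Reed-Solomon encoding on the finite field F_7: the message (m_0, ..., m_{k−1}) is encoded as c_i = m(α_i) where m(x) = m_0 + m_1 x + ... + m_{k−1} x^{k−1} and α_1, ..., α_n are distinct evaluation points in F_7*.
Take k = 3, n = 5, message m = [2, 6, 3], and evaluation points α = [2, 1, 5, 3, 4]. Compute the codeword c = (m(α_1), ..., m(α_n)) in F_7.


c = [5, 4, 2, 5, 4]

Message polynomial: m(x) = 2 + 6·x + 3·x^2 (mod 7).
For each evaluation point α_i, compute m(α_i) mod 7:
  α_1 = 2: Horner steps 3 → 5 → 5, so m(2) = 5.
  α_2 = 1: Horner steps 3 → 2 → 4, so m(1) = 4.
  α_3 = 5: Horner steps 3 → 0 → 2, so m(5) = 2.
  α_4 = 3: Horner steps 3 → 1 → 5, so m(3) = 5.
  α_5 = 4: Horner steps 3 → 4 → 4, so m(4) = 4.
Codeword c = [5, 4, 2, 5, 4] ∈ F_7^5.


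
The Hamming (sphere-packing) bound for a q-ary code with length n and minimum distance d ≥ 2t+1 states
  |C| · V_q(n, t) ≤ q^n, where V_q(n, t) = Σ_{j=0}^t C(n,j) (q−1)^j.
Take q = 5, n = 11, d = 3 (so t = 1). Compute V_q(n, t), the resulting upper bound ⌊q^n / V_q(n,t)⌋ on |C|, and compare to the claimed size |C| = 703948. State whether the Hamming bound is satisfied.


V_q(n, t) = 45, q^n = 48828125, Hamming bound = 1085069, |C| = 703948 ≤ bound (satisfied).

Step 1: Compute V_q(n, t) = Σ_{j=0}^1 C(n, j) (q−1)^j.
  j = 0: C(11,0)·(4)^0 = 1·1 = 1.
  j = 1: C(11,1)·(4)^1 = 11·4 = 44.
  V_q(n, t) = 1 + 44 = 45.
Step 2: q^n = 5^11 = 48828125.
Step 3: Hamming bound ⌊q^n / V_q(n,t)⌋ = ⌊48828125/45⌋ = 1085069.
Step 4: Compare |C| = 703948 to 1085069: satisfied.
The claimed |C| lies below the Hamming bound.


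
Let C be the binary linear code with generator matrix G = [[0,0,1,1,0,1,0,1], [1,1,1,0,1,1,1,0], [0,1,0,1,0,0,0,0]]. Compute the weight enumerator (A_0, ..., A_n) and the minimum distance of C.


Weight distribution: A_0 = 1, A_2 = 1, A_4 = 3, A_6 = 3. Minimum distance d = 2.

Enumerate all 2^3 = 8 messages m ∈ F_2^3.
For each, compute codeword c = mG in F_2^8, then tally its weight.
  m = 000 → c = 00000000, weight = 0.
  m = 100 → c = 00110101, weight = 4.
  m = 010 → c = 11101110, weight = 6.
  m = 110 → c = 11011011, weight = 6.
  m = 001 → c = 01010000, weight = 2.
  m = 101 → c = 01100101, weight = 4.
  m = 011 → c = 10111110, weight = 6.
  m = 111 → c = 10001011, weight = 4.
Tally weights:
  weight 0: 1 codewords.
  weight 2: 1 codewords.
  weight 4: 3 codewords.
  weight 6: 3 codewords.
Minimum distance d = smallest w > 0 with A_w > 0 = 2.
Sanity: Σ A_w = 8 = 2^3 = 8 ✓.


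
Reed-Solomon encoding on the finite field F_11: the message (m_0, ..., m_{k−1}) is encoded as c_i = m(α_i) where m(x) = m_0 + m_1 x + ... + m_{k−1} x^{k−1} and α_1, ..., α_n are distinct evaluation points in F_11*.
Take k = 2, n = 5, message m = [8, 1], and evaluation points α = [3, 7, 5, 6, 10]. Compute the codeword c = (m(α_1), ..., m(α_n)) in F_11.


c = [0, 4, 2, 3, 7]

Message polynomial: m(x) = 8 + 1·x (mod 11).
For each evaluation point α_i, compute m(α_i) mod 11:
  α_1 = 3: Horner steps 1 → 0, so m(3) = 0.
  α_2 = 7: Horner steps 1 → 4, so m(7) = 4.
  α_3 = 5: Horner steps 1 → 2, so m(5) = 2.
  α_4 = 6: Horner steps 1 → 3, so m(6) = 3.
  α_5 = 10: Horner steps 1 → 7, so m(10) = 7.
Codeword c = [0, 4, 2, 3, 7] ∈ F_11^5.


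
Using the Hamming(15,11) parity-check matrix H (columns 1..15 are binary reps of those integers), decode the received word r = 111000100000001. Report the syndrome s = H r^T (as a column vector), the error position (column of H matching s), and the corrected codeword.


s = (1, 0, 0, 0)^T, error position = 8, corrected codeword c = 111000110000001

Compute s = H r^T mod 2 one row at a time:
  s_1 = 0 + 0 + 0 + 0 + 0 + 0 + 0 + 1 = 1 ≡ 1 (mod 2).
  s_2 = 0 + 0 + 0 + 1 + 0 + 0 + 0 + 1 = 2 ≡ 0 (mod 2).
  s_3 = 1 + 1 + 0 + 1 + 0 + 0 + 0 + 1 = 4 ≡ 0 (mod 2).
  s_4 = 1 + 1 + 0 + 1 + 0 + 0 + 0 + 1 = 4 ≡ 0 (mod 2).
s = (1, 0, 0, 0)^T — this equals column 8 of H (binary 1000), so error is at position 8.
Correct: flip bit 8 of r = 111000100000001 to get c = 111000110000001.


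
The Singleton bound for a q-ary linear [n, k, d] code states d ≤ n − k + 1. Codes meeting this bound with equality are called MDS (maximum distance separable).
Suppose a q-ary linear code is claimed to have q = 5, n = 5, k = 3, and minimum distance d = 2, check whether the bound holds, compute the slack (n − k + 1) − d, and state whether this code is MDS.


Singleton RHS = n − k + 1 = 3, slack = 1, bound satisfied, not MDS.

Singleton bound: d ≤ n − k + 1.
Here n = 5, k = 3, so n − k + 1 = 3.
Given d = 2, check d ≤ 3: YES.
Slack = (n − k + 1) − d = 1.
The code is NOT MDS (slack = 1 > 0).
Description: the claimed parameters are [5, 3, 2]_5; such a code would be non-MDS.


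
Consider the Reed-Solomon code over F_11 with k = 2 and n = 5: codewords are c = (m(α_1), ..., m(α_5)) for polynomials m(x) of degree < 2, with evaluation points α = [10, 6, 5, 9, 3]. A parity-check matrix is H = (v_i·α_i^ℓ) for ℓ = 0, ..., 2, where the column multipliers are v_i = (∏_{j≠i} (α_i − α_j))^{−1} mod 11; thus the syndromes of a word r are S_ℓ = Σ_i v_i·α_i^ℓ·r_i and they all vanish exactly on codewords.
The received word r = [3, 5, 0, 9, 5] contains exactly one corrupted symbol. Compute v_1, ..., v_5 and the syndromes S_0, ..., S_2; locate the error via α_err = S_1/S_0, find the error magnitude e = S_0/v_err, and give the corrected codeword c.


S = (7, 10, 8), error at position 5, error magnitude e = 4, c = [3, 5, 0, 9, 1].

Step 1: column multipliers v_i = (∏_{j≠i}(α_i − α_j))^{−1} mod 11.
  i = 1 (α = 10): (10−6)(10−5)(10−9)(10−3) = 4·5·1·7 = 140 ≡ 8, so v_1 = 8^{−1} = 7 (mod 11).
  i = 2 (α = 6): (6−10)(6−5)(6−9)(6−3) = (−4)·1·(−3)·3 = 36 ≡ 3, so v_2 = 3^{−1} = 4 (mod 11).
  i = 3 (α = 5): (5−10)(5−6)(5−9)(5−3) = (−5)·(−1)·(−4)·2 = −40 ≡ 4, so v_3 = 4^{−1} = 3 (mod 11).
  i = 4 (α = 9): (9−10)(9−6)(9−5)(9−3) = (−1)·3·4·6 = −72 ≡ 5, so v_4 = 5^{−1} = 9 (mod 11).
  i = 5 (α = 3): (3−10)(3−6)(3−5)(3−9) = (−7)·(−3)·(−2)·(−6) = 252 ≡ 10, so v_5 = 10^{−1} = 10 (mod 11).
  v = [7, 4, 3, 9, 10].
Step 2: syndromes of r = [3, 5, 0, 9, 5] (all sums mod 11).
  S_0 = Σ v_i r_i = 7·3 + 4·5 + 3·0 + 9·9 + 10·5 = 172 ≡ 7.
  S_1 = Σ v_i α_i r_i = 7·10·3 + 4·6·5 + 3·5·0 + 9·9·9 + 10·3·5 = 1209 ≡ 10.
  α_i^2 mod 11 = [1, 3, 3, 4, 9].
  S_2 = Σ v_i α_i^2 r_i = 7·1·3 + 4·3·5 + 3·3·0 + 9·4·9 + 10·9·5 = 855 ≡ 8.
  S = (7, 10, 8) ≠ 0, so r is not a codeword (an error is present).
Step 3: locate the error. For a single error e at position i, S_ℓ = v_i·e·α_i^ℓ, so α_err = S_1/S_0.
  S_0^{−1} = 7^{−1} = 8 (mod 11), so α_err = 10·8 = 80 ≡ 3 = α_5. Error position i = 5.
  Consistency check: S_2/S_1 = 8·10 = 80 ≡ 3 = α_err ✓ (single-error assumption holds).
Step 4: error magnitude e = S_0/v_5 = S_0·∏_{j≠5}(α_5 − α_j) = 7·10 = 70 ≡ 4 (mod 11).
Step 5: correct position 5: c_5 = r_5 − e = 5 − 4 ≡ 1 (mod 11). Hence c = [3, 5, 0, 9, 1].
  Check: interpolating c through the α_i gives m(x) = 8 + 5·x (degree < 2) with m(α_i) = c_i for every i, so c is indeed a codeword.


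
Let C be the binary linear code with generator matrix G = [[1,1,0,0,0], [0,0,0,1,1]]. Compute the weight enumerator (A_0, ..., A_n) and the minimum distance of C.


Weight distribution: A_0 = 1, A_2 = 2, A_4 = 1. Minimum distance d = 2.

Enumerate all 2^2 = 4 messages m ∈ F_2^2.
For each, compute codeword c = mG in F_2^5, then tally its weight.
  m = 00 → c = 00000, weight = 0.
  m = 10 → c = 11000, weight = 2.
  m = 01 → c = 00011, weight = 2.
  m = 11 → c = 11011, weight = 4.
Tally weights:
  weight 0: 1 codewords.
  weight 2: 2 codewords.
  weight 4: 1 codewords.
Minimum distance d = smallest w > 0 with A_w > 0 = 2.
Sanity: Σ A_w = 4 = 2^2 = 4 ✓.


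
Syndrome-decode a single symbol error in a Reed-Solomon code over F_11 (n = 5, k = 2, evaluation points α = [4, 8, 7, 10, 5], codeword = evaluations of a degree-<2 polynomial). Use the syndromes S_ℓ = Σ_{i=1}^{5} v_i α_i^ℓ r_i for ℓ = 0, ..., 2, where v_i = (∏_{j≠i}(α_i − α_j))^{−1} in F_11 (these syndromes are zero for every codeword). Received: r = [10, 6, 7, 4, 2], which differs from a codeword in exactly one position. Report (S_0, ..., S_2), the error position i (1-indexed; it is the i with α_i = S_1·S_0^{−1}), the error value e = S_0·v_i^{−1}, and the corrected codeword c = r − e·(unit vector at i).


S = (5, 3, 4), error at position 5, error magnitude e = 4, c = [10, 6, 7, 4, 9].

Step 1: column multipliers v_i = (∏_{j≠i}(α_i − α_j))^{−1} mod 11.
  i = 1 (α = 4): (4−8)(4−7)(4−10)(4−5) = (−4)·(−3)·(−6)·(−1) = 72 ≡ 6, so v_1 = 6^{−1} = 2 (mod 11).
  i = 2 (α = 8): (8−4)(8−7)(8−10)(8−5) = 4·1·(−2)·3 = −24 ≡ 9, so v_2 = 9^{−1} = 5 (mod 11).
  i = 3 (α = 7): (7−4)(7−8)(7−10)(7−5) = 3·(−1)·(−3)·2 = 18 ≡ 7, so v_3 = 7^{−1} = 8 (mod 11).
  i = 4 (α = 10): (10−4)(10−8)(10−7)(10−5) = 6·2·3·5 = 180 ≡ 4, so v_4 = 4^{−1} = 3 (mod 11).
  i = 5 (α = 5): (5−4)(5−8)(5−7)(5−10) = 1·(−3)·(−2)·(−5) = −30 ≡ 3, so v_5 = 3^{−1} = 4 (mod 11).
  v = [2, 5, 8, 3, 4].
Step 2: syndromes of r = [10, 6, 7, 4, 2] (all sums mod 11).
  S_0 = Σ v_i r_i = 2·10 + 5·6 + 8·7 + 3·4 + 4·2 = 126 ≡ 5.
  S_1 = Σ v_i α_i r_i = 2·4·10 + 5·8·6 + 8·7·7 + 3·10·4 + 4·5·2 = 872 ≡ 3.
  α_i^2 mod 11 = [5, 9, 5, 1, 3].
  S_2 = Σ v_i α_i^2 r_i = 2·5·10 + 5·9·6 + 8·5·7 + 3·1·4 + 4·3·2 = 686 ≡ 4.
  S = (5, 3, 4) ≠ 0, so r is not a codeword (an error is present).
Step 3: locate the error. For a single error e at position i, S_ℓ = v_i·e·α_i^ℓ, so α_err = S_1/S_0.
  S_0^{−1} = 5^{−1} = 9 (mod 11), so α_err = 3·9 = 27 ≡ 5 = α_5. Error position i = 5.
  Consistency check: S_2/S_1 = 4·4 = 16 ≡ 5 = α_err ✓ (single-error assumption holds).
Step 4: error magnitude e = S_0/v_5 = S_0·∏_{j≠5}(α_5 − α_j) = 5·3 = 15 ≡ 4 (mod 11).
Step 5: correct position 5: c_5 = r_5 − e = 2 − 4 ≡ 9 (mod 11). Hence c = [10, 6, 7, 4, 9].
  Check: interpolating c through the α_i gives m(x) = 3 + 10·x (degree < 2) with m(α_i) = c_i for every i, so c is indeed a codeword.


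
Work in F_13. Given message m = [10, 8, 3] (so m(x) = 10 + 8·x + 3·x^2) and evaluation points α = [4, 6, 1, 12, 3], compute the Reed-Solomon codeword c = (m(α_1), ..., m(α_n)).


c = [12, 10, 8, 5, 9]

Message polynomial: m(x) = 10 + 8·x + 3·x^2 (mod 13).
For each evaluation point α_i, compute m(α_i) mod 13:
  α_1 = 4: Horner steps 3 → 7 → 12, so m(4) = 12.
  α_2 = 6: Horner steps 3 → 0 → 10, so m(6) = 10.
  α_3 = 1: Horner steps 3 → 11 → 8, so m(1) = 8.
  α_4 = 12: Horner steps 3 → 5 → 5, so m(12) = 5.
  α_5 = 3: Horner steps 3 → 4 → 9, so m(3) = 9.
Codeword c = [12, 10, 8, 5, 9] ∈ F_13^5.


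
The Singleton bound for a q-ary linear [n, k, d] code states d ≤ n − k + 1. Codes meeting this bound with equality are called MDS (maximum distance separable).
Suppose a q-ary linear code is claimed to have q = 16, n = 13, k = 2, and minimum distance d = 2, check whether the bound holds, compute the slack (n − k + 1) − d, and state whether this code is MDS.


Singleton RHS = n − k + 1 = 12, slack = 10, bound satisfied, not MDS.

Singleton bound: d ≤ n − k + 1.
Here n = 13, k = 2, so n − k + 1 = 12.
Given d = 2, check d ≤ 12: YES.
Slack = (n − k + 1) − d = 10.
The code is NOT MDS (slack = 10 > 0).
Description: the claimed parameters are [13, 2, 2]_16; such a code would be non-MDS.


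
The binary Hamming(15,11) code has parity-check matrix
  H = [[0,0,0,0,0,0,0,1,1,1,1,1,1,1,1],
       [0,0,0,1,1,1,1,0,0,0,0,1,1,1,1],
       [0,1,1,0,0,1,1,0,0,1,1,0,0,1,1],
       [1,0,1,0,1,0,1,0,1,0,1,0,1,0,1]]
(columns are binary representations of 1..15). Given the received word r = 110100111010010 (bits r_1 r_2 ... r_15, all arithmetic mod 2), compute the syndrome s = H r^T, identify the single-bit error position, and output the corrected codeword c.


s = (0, 1, 0, 0)^T, error position = 4, corrected codeword c = 110000111010010

Compute s = H r^T mod 2 one row at a time:
  s_1 = 1 + 1 + 0 + 1 + 0 + 0 + 1 + 0 = 4 ≡ 0 (mod 2).
  s_2 = 1 + 0 + 0 + 1 + 0 + 0 + 1 + 0 = 3 ≡ 1 (mod 2).
  s_3 = 1 + 0 + 0 + 1 + 0 + 1 + 1 + 0 = 4 ≡ 0 (mod 2).
  s_4 = 1 + 0 + 0 + 1 + 1 + 1 + 0 + 0 = 4 ≡ 0 (mod 2).
s = (0, 1, 0, 0)^T — this equals column 4 of H (binary 0100), so error is at position 4.
Correct: flip bit 4 of r = 110100111010010 to get c = 110000111010010.


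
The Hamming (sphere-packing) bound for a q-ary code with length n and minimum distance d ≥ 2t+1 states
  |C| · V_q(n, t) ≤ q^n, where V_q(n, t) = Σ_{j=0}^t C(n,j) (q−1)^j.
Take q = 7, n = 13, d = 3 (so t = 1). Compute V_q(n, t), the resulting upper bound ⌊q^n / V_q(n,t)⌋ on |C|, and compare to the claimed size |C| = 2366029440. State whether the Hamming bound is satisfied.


V_q(n, t) = 79, q^n = 96889010407, Hamming bound = 1226443169, |C| = 2366029440 > bound (violated).

Step 1: Compute V_q(n, t) = Σ_{j=0}^1 C(n, j) (q−1)^j.
  j = 0: C(13,0)·(6)^0 = 1·1 = 1.
  j = 1: C(13,1)·(6)^1 = 13·6 = 78.
  V_q(n, t) = 1 + 78 = 79.
Step 2: q^n = 7^13 = 96889010407.
Step 3: Hamming bound ⌊q^n / V_q(n,t)⌋ = ⌊96889010407/79⌋ = 1226443169.
Step 4: Compare |C| = 2366029440 to 1226443169: violated.
The claimed |C| lies above the Hamming bound, so no 7-ary code of length 13 with d ≥ 3 can have 2366029440 codewords.


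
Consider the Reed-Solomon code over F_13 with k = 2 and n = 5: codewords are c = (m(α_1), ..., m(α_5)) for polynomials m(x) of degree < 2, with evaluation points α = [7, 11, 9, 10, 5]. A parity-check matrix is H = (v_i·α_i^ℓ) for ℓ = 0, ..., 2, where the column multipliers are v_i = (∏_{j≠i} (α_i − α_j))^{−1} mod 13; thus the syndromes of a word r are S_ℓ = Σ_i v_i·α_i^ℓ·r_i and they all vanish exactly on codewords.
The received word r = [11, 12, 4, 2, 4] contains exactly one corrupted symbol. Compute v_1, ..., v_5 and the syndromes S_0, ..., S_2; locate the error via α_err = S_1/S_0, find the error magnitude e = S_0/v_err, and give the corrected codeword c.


S = (4, 10, 12), error at position 3, error magnitude e = 12, c = [11, 12, 5, 2, 4].

Step 1: column multipliers v_i = (∏_{j≠i}(α_i − α_j))^{−1} mod 13.
  i = 1 (α = 7): (7−11)(7−9)(7−10)(7−5) = (−4)·(−2)·(−3)·2 = −48 ≡ 4, so v_1 = 4^{−1} = 10 (mod 13).
  i = 2 (α = 11): (11−7)(11−9)(11−10)(11−5) = 4·2·1·6 = 48 ≡ 9, so v_2 = 9^{−1} = 3 (mod 13).
  i = 3 (α = 9): (9−7)(9−11)(9−10)(9−5) = 2·(−2)·(−1)·4 = 16 ≡ 3, so v_3 = 3^{−1} = 9 (mod 13).
  i = 4 (α = 10): (10−7)(10−11)(10−9)(10−5) = 3·(−1)·1·5 = −15 ≡ 11, so v_4 = 11^{−1} = 6 (mod 13).
  i = 5 (α = 5): (5−7)(5−11)(5−9)(5−10) = (−2)·(−6)·(−4)·(−5) = 240 ≡ 6, so v_5 = 6^{−1} = 11 (mod 13).
  v = [10, 3, 9, 6, 11].
Step 2: syndromes of r = [11, 12, 4, 2, 4] (all sums mod 13).
  S_0 = Σ v_i r_i = 10·11 + 3·12 + 9·4 + 6·2 + 11·4 = 238 ≡ 4.
  S_1 = Σ v_i α_i r_i = 10·7·11 + 3·11·12 + 9·9·4 + 6·10·2 + 11·5·4 = 1830 ≡ 10.
  α_i^2 mod 13 = [10, 4, 3, 9, 12].
  S_2 = Σ v_i α_i^2 r_i = 10·10·11 + 3·4·12 + 9·3·4 + 6·9·2 + 11·12·4 = 1988 ≡ 12.
  S = (4, 10, 12) ≠ 0, so r is not a codeword (an error is present).
Step 3: locate the error. For a single error e at position i, S_ℓ = v_i·e·α_i^ℓ, so α_err = S_1/S_0.
  S_0^{−1} = 4^{−1} = 10 (mod 13), so α_err = 10·10 = 100 ≡ 9 = α_3. Error position i = 3.
  Consistency check: S_2/S_1 = 12·4 = 48 ≡ 9 = α_err ✓ (single-error assumption holds).
Step 4: error magnitude e = S_0/v_3 = S_0·∏_{j≠3}(α_3 − α_j) = 4·3 = 12 ≡ 12 (mod 13).
Step 5: correct position 3: c_3 = r_3 − e = 4 − 12 ≡ 5 (mod 13). Hence c = [11, 12, 5, 2, 4].
  Check: interpolating c through the α_i gives m(x) = 6 + 10·x (degree < 2) with m(α_i) = c_i for every i, so c is indeed a codeword.


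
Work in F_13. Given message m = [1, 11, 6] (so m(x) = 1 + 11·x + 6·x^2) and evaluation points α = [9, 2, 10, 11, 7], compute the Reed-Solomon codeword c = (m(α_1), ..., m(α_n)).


c = [1, 8, 9, 3, 8]

Message polynomial: m(x) = 1 + 11·x + 6·x^2 (mod 13).
For each evaluation point α_i, compute m(α_i) mod 13:
  α_1 = 9: Horner steps 6 → 0 → 1, so m(9) = 1.
  α_2 = 2: Horner steps 6 → 10 → 8, so m(2) = 8.
  α_3 = 10: Horner steps 6 → 6 → 9, so m(10) = 9.
  α_4 = 11: Horner steps 6 → 12 → 3, so m(11) = 3.
  α_5 = 7: Horner steps 6 → 1 → 8, so m(7) = 8.
Codeword c = [1, 8, 9, 3, 8] ∈ F_13^5.


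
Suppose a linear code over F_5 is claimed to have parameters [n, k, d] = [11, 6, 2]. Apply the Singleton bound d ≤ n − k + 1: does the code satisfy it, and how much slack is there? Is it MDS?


Singleton RHS = n − k + 1 = 6, slack = 4, bound satisfied, not MDS.

Singleton bound: d ≤ n − k + 1.
Here n = 11, k = 6, so n − k + 1 = 6.
Given d = 2, check d ≤ 6: YES.
Slack = (n − k + 1) − d = 4.
The code is NOT MDS (slack = 4 > 0).
Description: the claimed parameters are [11, 6, 2]_5; such a code would be non-MDS.


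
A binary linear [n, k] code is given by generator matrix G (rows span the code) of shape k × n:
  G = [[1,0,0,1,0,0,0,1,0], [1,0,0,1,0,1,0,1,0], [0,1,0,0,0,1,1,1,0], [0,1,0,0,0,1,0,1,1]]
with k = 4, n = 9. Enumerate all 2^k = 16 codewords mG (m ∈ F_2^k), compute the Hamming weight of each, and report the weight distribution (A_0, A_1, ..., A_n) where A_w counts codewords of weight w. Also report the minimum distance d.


Weight distribution: A_0 = 1, A_1 = 1, A_2 = 1, A_3 = 4, A_4 = 5, A_5 = 3, A_6 = 1. Minimum distance d = 1.

Enumerate all 2^4 = 16 messages m ∈ F_2^4.
For each, compute codeword c = mG in F_2^9, then tally its weight.
  m = 0000 → c = 000000000, weight = 0.
  m = 1000 → c = 100100010, weight = 3.
  m = 0100 → c = 100101010, weight = 4.
  m = 1100 → c = 000001000, weight = 1.
  m = 0010 → c = 010001110, weight = 4.
  m = 1010 → c = 110101100, weight = 5.
  m = 0110 → c = 110100100, weight = 4.
  m = 1110 → c = 010000110, weight = 3.
  m = 0001 → c = 010001011, weight = 4.
  m = 1001 → c = 110101001, weight = 5.
  m = 0101 → c = 110100001, weight = 4.
  m = 1101 → c = 010000011, weight = 3.
  m = 0011 → c = 000000101, weight = 2.
  m = 1011 → c = 100100111, weight = 5.
  m = 0111 → c = 100101111, weight = 6.
  m = 1111 → c = 000001101, weight = 3.
Tally weights:
  weight 0: 1 codewords.
  weight 1: 1 codewords.
  weight 2: 1 codewords.
  weight 3: 4 codewords.
  weight 4: 5 codewords.
  weight 5: 3 codewords.
  weight 6: 1 codewords.
Minimum distance d = smallest w > 0 with A_w > 0 = 1.
Sanity: Σ A_w = 16 = 2^4 = 16 ✓.


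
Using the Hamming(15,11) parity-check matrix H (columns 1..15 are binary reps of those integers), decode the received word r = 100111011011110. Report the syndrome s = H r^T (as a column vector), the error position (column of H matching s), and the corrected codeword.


s = (0, 0, 1, 1)^T, error position = 3, corrected codeword c = 101111011011110

Compute s = H r^T mod 2 one row at a time:
  s_1 = 1 + 1 + 0 + 1 + 1 + 1 + 1 + 0 = 6 ≡ 0 (mod 2).
  s_2 = 1 + 1 + 1 + 0 + 1 + 1 + 1 + 0 = 6 ≡ 0 (mod 2).
  s_3 = 0 + 0 + 1 + 0 + 0 + 1 + 1 + 0 = 3 ≡ 1 (mod 2).
  s_4 = 1 + 0 + 1 + 0 + 1 + 1 + 1 + 0 = 5 ≡ 1 (mod 2).
s = (0, 0, 1, 1)^T — this equals column 3 of H (binary 0011), so error is at position 3.
Correct: flip bit 3 of r = 100111011011110 to get c = 101111011011110.


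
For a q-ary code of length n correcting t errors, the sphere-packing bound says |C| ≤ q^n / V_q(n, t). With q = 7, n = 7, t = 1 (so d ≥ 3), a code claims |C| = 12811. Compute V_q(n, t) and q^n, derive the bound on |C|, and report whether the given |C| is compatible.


V_q(n, t) = 43, q^n = 823543, Hamming bound = 19152, |C| = 12811 ≤ bound (satisfied).

Step 1: Compute V_q(n, t) = Σ_{j=0}^1 C(n, j) (q−1)^j.
  j = 0: C(7,0)·(6)^0 = 1·1 = 1.
  j = 1: C(7,1)·(6)^1 = 7·6 = 42.
  V_q(n, t) = 1 + 42 = 43.
Step 2: q^n = 7^7 = 823543.
Step 3: Hamming bound ⌊q^n / V_q(n,t)⌋ = ⌊823543/43⌋ = 19152.
Step 4: Compare |C| = 12811 to 19152: satisfied.
The claimed |C| lies below the Hamming bound.


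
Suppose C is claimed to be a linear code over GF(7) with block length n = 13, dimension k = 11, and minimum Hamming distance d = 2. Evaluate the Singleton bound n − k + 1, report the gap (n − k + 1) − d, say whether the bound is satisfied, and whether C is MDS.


Singleton RHS = n − k + 1 = 3, slack = 1, bound satisfied, not MDS.

Singleton bound: d ≤ n − k + 1.
Here n = 13, k = 11, so n − k + 1 = 3.
Given d = 2, check d ≤ 3: YES.
Slack = (n − k + 1) − d = 1.
The code is NOT MDS (slack = 1 > 0).
Description: the claimed parameters are [13, 11, 2]_7; such a code would be non-MDS.


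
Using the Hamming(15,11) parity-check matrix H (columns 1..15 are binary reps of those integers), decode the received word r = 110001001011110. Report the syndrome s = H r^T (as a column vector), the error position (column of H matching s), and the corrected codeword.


s = (1, 0, 0, 0)^T, error position = 8, corrected codeword c = 110001011011110

Compute s = H r^T mod 2 one row at a time:
  s_1 = 0 + 1 + 0 + 1 + 1 + 1 + 1 + 0 = 5 ≡ 1 (mod 2).
  s_2 = 0 + 0 + 1 + 0 + 1 + 1 + 1 + 0 = 4 ≡ 0 (mod 2).
  s_3 = 1 + 0 + 1 + 0 + 0 + 1 + 1 + 0 = 4 ≡ 0 (mod 2).
  s_4 = 1 + 0 + 0 + 0 + 1 + 1 + 1 + 0 = 4 ≡ 0 (mod 2).
s = (1, 0, 0, 0)^T — this equals column 8 of H (binary 1000), so error is at position 8.
Correct: flip bit 8 of r = 110001001011110 to get c = 110001011011110.


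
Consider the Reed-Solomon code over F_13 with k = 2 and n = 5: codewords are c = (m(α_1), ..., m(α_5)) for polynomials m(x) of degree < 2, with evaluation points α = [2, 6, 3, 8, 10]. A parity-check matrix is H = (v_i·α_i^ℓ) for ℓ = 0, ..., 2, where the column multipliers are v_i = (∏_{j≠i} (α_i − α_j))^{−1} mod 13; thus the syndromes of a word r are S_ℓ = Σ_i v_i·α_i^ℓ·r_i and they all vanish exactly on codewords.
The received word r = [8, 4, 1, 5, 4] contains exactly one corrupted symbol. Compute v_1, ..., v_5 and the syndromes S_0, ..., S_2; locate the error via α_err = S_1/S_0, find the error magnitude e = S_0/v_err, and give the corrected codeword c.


S = (10, 8, 9), error at position 2, error magnitude e = 11, c = [8, 6, 1, 5, 4].

Step 1: column multipliers v_i = (∏_{j≠i}(α_i − α_j))^{−1} mod 13.
  i = 1 (α = 2): (2−6)(2−3)(2−8)(2−10) = (−4)·(−1)·(−6)·(−8) = 192 ≡ 10, so v_1 = 10^{−1} = 4 (mod 13).
  i = 2 (α = 6): (6−2)(6−3)(6−8)(6−10) = 4·3·(−2)·(−4) = 96 ≡ 5, so v_2 = 5^{−1} = 8 (mod 13).
  i = 3 (α = 3): (3−2)(3−6)(3−8)(3−10) = 1·(−3)·(−5)·(−7) = −105 ≡ 12, so v_3 = 12^{−1} = 12 (mod 13).
  i = 4 (α = 8): (8−2)(8−6)(8−3)(8−10) = 6·2·5·(−2) = −120 ≡ 10, so v_4 = 10^{−1} = 4 (mod 13).
  i = 5 (α = 10): (10−2)(10−6)(10−3)(10−8) = 8·4·7·2 = 448 ≡ 6, so v_5 = 6^{−1} = 11 (mod 13).
  v = [4, 8, 12, 4, 11].
Step 2: syndromes of r = [8, 4, 1, 5, 4] (all sums mod 13).
  S_0 = Σ v_i r_i = 4·8 + 8·4 + 12·1 + 4·5 + 11·4 = 140 ≡ 10.
  S_1 = Σ v_i α_i r_i = 4·2·8 + 8·6·4 + 12·3·1 + 4·8·5 + 11·10·4 = 892 ≡ 8.
  α_i^2 mod 13 = [4, 10, 9, 12, 9].
  S_2 = Σ v_i α_i^2 r_i = 4·4·8 + 8·10·4 + 12·9·1 + 4·12·5 + 11·9·4 = 1192 ≡ 9.
  S = (10, 8, 9) ≠ 0, so r is not a codeword (an error is present).
Step 3: locate the error. For a single error e at position i, S_ℓ = v_i·e·α_i^ℓ, so α_err = S_1/S_0.
  S_0^{−1} = 10^{−1} = 4 (mod 13), so α_err = 8·4 = 32 ≡ 6 = α_2. Error position i = 2.
  Consistency check: S_2/S_1 = 9·5 = 45 ≡ 6 = α_err ✓ (single-error assumption holds).
Step 4: error magnitude e = S_0/v_2 = S_0·∏_{j≠2}(α_2 − α_j) = 10·5 = 50 ≡ 11 (mod 13).
Step 5: correct position 2: c_2 = r_2 − e = 4 − 11 ≡ 6 (mod 13). Hence c = [8, 6, 1, 5, 4].
  Check: interpolating c through the α_i gives m(x) = 9 + 6·x (degree < 2) with m(α_i) = c_i for every i, so c is indeed a codeword.


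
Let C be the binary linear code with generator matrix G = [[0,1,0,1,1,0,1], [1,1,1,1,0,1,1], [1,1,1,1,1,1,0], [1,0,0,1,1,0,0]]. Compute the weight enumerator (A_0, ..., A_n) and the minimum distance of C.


Weight distribution: A_0 = 1, A_2 = 2, A_3 = 6, A_4 = 3, A_5 = 2, A_6 = 2. Minimum distance d = 2.

Enumerate all 2^4 = 16 messages m ∈ F_2^4.
For each, compute codeword c = mG in F_2^7, then tally its weight.
  m = 0000 → c = 0000000, weight = 0.
  m = 1000 → c = 0101101, weight = 4.
  m = 0100 → c = 1111011, weight = 6.
  m = 1100 → c = 1010110, weight = 4.
  m = 0010 → c = 1111110, weight = 6.
  m = 1010 → c = 1010011, weight = 4.
  m = 0110 → c = 0000101, weight = 2.
  m = 1110 → c = 0101000, weight = 2.
  m = 0001 → c = 1001100, weight = 3.
  m = 1001 → c = 1100001, weight = 3.
  m = 0101 → c = 0110111, weight = 5.
  m = 1101 → c = 0011010, weight = 3.
  m = 0011 → c = 0110010, weight = 3.
  m = 1011 → c = 0011111, weight = 5.
  m = 0111 → c = 1001001, weight = 3.
  m = 1111 → c = 1100100, weight = 3.
Tally weights:
  weight 0: 1 codewords.
  weight 2: 2 codewords.
  weight 3: 6 codewords.
  weight 4: 3 codewords.
  weight 5: 2 codewords.
  weight 6: 2 codewords.
Minimum distance d = smallest w > 0 with A_w > 0 = 2.
Sanity: Σ A_w = 16 = 2^4 = 16 ✓.


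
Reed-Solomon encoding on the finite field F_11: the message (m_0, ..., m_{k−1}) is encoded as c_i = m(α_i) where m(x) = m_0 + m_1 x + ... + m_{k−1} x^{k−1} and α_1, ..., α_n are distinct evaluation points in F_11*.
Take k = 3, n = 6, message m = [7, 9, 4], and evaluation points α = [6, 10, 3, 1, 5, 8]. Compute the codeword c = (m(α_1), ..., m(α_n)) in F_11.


c = [7, 2, 4, 9, 9, 5]

Message polynomial: m(x) = 7 + 9·x + 4·x^2 (mod 11).
For each evaluation point α_i, compute m(α_i) mod 11:
  α_1 = 6: Horner steps 4 → 0 → 7, so m(6) = 7.
  α_2 = 10: Horner steps 4 → 5 → 2, so m(10) = 2.
  α_3 = 3: Horner steps 4 → 10 → 4, so m(3) = 4.
  α_4 = 1: Horner steps 4 → 2 → 9, so m(1) = 9.
  α_5 = 5: Horner steps 4 → 7 → 9, so m(5) = 9.
  α_6 = 8: Horner steps 4 → 8 → 5, so m(8) = 5.
Codeword c = [7, 2, 4, 9, 9, 5] ∈ F_11^6.


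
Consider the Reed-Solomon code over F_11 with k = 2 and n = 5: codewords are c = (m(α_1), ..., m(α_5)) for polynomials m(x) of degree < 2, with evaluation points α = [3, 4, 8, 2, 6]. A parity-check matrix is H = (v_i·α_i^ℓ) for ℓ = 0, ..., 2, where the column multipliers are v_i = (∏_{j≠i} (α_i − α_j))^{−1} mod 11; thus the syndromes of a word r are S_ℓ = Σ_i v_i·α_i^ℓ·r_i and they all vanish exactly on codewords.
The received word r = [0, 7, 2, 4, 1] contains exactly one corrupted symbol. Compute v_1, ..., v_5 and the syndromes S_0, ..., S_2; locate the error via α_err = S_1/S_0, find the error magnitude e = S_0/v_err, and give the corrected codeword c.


S = (5, 8, 4), error at position 5, error magnitude e = 2, c = [0, 7, 2, 4, 10].

Step 1: column multipliers v_i = (∏_{j≠i}(α_i − α_j))^{−1} mod 11.
  i = 1 (α = 3): (3−4)(3−8)(3−2)(3−6) = (−1)·(−5)·1·(−3) = −15 ≡ 7, so v_1 = 7^{−1} = 8 (mod 11).
  i = 2 (α = 4): (4−3)(4−8)(4−2)(4−6) = 1·(−4)·2·(−2) = 16 ≡ 5, so v_2 = 5^{−1} = 9 (mod 11).
  i = 3 (α = 8): (8−3)(8−4)(8−2)(8−6) = 5·4·6·2 = 240 ≡ 9, so v_3 = 9^{−1} = 5 (mod 11).
  i = 4 (α = 2): (2−3)(2−4)(2−8)(2−6) = (−1)·(−2)·(−6)·(−4) = 48 ≡ 4, so v_4 = 4^{−1} = 3 (mod 11).
  i = 5 (α = 6): (6−3)(6−4)(6−8)(6−2) = 3·2·(−2)·4 = −48 ≡ 7, so v_5 = 7^{−1} = 8 (mod 11).
  v = [8, 9, 5, 3, 8].
Step 2: syndromes of r = [0, 7, 2, 4, 1] (all sums mod 11).
  S_0 = Σ v_i r_i = 8·0 + 9·7 + 5·2 + 3·4 + 8·1 = 93 ≡ 5.
  S_1 = Σ v_i α_i r_i = 8·3·0 + 9·4·7 + 5·8·2 + 3·2·4 + 8·6·1 = 404 ≡ 8.
  α_i^2 mod 11 = [9, 5, 9, 4, 3].
  S_2 = Σ v_i α_i^2 r_i = 8·9·0 + 9·5·7 + 5·9·2 + 3·4·4 + 8·3·1 = 477 ≡ 4.
  S = (5, 8, 4) ≠ 0, so r is not a codeword (an error is present).
Step 3: locate the error. For a single error e at position i, S_ℓ = v_i·e·α_i^ℓ, so α_err = S_1/S_0.
  S_0^{−1} = 5^{−1} = 9 (mod 11), so α_err = 8·9 = 72 ≡ 6 = α_5. Error position i = 5.
  Consistency check: S_2/S_1 = 4·7 = 28 ≡ 6 = α_err ✓ (single-error assumption holds).
Step 4: error magnitude e = S_0/v_5 = S_0·∏_{j≠5}(α_5 − α_j) = 5·7 = 35 ≡ 2 (mod 11).
Step 5: correct position 5: c_5 = r_5 − e = 1 − 2 ≡ 10 (mod 11). Hence c = [0, 7, 2, 4, 10].
  Check: interpolating c through the α_i gives m(x) = 1 + 7·x (degree < 2) with m(α_i) = c_i for every i, so c is indeed a codeword.
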